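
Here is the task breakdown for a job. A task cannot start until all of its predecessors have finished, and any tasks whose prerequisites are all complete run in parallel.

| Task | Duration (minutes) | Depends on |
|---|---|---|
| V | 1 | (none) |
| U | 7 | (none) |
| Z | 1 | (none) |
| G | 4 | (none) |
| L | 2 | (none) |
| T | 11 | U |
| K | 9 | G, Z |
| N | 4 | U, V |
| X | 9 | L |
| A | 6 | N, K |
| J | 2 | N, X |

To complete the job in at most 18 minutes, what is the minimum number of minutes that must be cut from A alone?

1

Current finish: 19 minutes; target: 18.
A is on every critical path, so each minute cut from A cuts the finish by one (this holds down to a finish of 18).
Need 19 − 18 = 1 minute off A → A becomes 5 minutes, finish becomes 18.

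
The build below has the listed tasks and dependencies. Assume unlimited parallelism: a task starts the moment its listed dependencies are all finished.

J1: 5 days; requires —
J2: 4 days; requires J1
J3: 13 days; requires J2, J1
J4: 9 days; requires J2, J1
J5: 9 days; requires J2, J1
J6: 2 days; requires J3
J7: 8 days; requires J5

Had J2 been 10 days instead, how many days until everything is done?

32

Critical path before the change: J1→J2→J5→J7 = 5+4+9+8 = 26 giving 26 days.
J2 is on the critical path; changing it to 10 makes that path 32 days.
The critical path is still J1→J2→J5→J7; finish is now 32 days.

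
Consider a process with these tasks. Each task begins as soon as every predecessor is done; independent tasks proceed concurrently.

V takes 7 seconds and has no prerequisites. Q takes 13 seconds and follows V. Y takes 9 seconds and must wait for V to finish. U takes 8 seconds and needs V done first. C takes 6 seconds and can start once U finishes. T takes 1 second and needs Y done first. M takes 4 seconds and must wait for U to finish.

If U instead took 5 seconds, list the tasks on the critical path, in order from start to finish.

Actual critical path: V→U→C = 7+8+6 = 21 ⇒ 21 seconds.
U lies on that path, so at 5 seconds the path becomes 18 seconds.
The binding chain switches to V→Q = 7+13 = 20; finish 20 seconds.

V, Q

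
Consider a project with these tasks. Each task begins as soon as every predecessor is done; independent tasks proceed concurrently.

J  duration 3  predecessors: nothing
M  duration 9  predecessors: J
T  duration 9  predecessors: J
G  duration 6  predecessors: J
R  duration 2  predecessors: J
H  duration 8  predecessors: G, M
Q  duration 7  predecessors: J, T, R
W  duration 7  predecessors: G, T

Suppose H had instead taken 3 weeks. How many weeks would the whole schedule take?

19

As given, the longest chain is J→M→H = 3+9+8 = 20, so the finish is 20 weeks.
H lies on that path, so at 3 weeks the path becomes 15 weeks.
The binding chain switches to J→T→Q = 3+9+7 = 19; finish 19 weeks.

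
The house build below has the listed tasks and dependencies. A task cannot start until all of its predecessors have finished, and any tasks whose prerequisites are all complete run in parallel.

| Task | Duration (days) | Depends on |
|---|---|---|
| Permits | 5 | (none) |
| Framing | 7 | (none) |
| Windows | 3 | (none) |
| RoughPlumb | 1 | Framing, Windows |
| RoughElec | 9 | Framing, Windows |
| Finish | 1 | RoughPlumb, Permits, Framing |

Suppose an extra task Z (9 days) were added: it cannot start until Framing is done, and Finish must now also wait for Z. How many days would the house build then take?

Originally the house build takes 16 days.
With Z inserted, Finish now waits for max(RoughPlumb, Permits, Framing, Z).
New critical path: Framing→Z→Finish = 7+9+1 = 17 ⇒ 17 days.

17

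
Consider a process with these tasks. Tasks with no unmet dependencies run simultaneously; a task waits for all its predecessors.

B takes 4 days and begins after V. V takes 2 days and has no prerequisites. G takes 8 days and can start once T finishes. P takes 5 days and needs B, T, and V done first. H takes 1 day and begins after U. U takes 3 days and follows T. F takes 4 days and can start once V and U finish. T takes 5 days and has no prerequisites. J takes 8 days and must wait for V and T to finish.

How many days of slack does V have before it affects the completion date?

2

Critical path: T→J = 5+8 = 13, so the finish is 13 days.
V finishes as early as 2 and must finish by 4.
So V can slip 4 − 2 = 2 days.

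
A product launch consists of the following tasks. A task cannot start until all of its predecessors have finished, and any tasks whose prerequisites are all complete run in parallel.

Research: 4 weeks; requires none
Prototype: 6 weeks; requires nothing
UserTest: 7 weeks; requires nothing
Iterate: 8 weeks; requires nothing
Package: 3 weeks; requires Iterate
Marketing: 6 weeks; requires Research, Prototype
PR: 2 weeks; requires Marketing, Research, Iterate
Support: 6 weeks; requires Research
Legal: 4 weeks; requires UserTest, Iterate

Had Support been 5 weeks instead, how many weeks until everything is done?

14

Actual critical path: Prototype→Marketing→PR = 6+6+2 = 14 ⇒ 14 weeks.
The longest path through Support is only 10 weeks, so Support has float 4.
The critical path is still Prototype→Marketing→PR; finish is now 14 weeks.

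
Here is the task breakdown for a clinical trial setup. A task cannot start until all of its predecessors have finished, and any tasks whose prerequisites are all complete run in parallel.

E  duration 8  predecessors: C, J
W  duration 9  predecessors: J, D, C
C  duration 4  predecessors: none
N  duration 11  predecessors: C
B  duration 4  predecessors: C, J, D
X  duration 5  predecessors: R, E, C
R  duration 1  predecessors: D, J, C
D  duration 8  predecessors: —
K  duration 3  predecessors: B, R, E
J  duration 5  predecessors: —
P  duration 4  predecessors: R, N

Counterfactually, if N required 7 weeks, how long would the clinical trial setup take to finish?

18

Actual critical path: C→N→P = 4+11+4 = 19 ⇒ 19 weeks.
N lies on that path, so at 7 weeks the path becomes 15 weeks.
Now J→E→X = 5+8+5 = 18 is longest, so the finish becomes 18 weeks.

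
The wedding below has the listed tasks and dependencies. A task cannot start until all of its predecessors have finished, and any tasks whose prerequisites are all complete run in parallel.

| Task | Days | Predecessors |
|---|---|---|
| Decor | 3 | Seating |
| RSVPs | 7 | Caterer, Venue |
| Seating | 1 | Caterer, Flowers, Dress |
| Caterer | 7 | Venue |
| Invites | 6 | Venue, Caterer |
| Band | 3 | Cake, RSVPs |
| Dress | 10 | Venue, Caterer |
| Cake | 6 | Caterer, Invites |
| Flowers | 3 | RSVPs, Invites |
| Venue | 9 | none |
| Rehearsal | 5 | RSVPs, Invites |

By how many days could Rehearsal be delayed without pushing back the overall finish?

Critical path: Venue→Caterer→Invites→Cake→Band = 9+7+6+6+3 = 31, so the finish is 31 days.
Rehearsal finishes as early as 28 and must finish by 31.
Slack of Rehearsal = 26 − 23 = 3 days.

3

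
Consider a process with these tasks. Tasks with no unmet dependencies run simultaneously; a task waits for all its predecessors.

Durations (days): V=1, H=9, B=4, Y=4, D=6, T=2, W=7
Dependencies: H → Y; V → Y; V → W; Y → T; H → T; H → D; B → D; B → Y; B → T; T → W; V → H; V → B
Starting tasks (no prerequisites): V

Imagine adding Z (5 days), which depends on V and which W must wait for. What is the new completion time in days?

Originally the process takes 23 days.
With Z inserted, W now waits for max(V, T, Z).
New critical path: V→H→Y→T→W = 1+9+4+2+7 = 23 ⇒ 23 days.

23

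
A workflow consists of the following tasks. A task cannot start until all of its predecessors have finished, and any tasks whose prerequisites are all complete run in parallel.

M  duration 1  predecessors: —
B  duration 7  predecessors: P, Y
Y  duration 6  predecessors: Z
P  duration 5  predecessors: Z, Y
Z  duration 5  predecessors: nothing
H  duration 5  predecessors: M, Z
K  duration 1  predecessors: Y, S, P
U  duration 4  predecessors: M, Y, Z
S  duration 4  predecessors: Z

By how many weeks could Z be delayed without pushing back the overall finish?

0

Critical path: Z→Y→P→B = 5+6+5+7 = 23, so the finish is 23 weeks.
The longest chain containing Z totals 23 weeks.
So Z can slip 5 − 5 = 0 weeks.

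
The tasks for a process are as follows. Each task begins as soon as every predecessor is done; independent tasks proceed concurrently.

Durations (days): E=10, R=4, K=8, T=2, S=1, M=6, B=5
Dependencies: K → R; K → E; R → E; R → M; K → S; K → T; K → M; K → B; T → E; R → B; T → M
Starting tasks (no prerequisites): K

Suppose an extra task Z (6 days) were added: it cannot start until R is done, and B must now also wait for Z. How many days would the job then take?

Originally the job takes 22 days.
With Z inserted, B now waits for max(R, K, Z).
New critical path: K→R→Z→B = 8+4+6+5 = 23 ⇒ 23 days.

23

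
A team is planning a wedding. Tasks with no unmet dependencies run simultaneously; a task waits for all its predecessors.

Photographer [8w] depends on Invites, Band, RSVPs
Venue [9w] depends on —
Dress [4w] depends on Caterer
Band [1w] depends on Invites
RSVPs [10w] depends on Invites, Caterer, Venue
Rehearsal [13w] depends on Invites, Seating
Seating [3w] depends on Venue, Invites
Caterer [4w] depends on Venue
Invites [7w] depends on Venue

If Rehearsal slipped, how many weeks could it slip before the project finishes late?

2

The longest chain is Venue→Invites→RSVPs→Photographer = 9+7+10+8 = 34; overall finish 34 weeks.
The longest chain containing Rehearsal totals 32 weeks.
Slack of Rehearsal = 21 − 19 = 2 weeks.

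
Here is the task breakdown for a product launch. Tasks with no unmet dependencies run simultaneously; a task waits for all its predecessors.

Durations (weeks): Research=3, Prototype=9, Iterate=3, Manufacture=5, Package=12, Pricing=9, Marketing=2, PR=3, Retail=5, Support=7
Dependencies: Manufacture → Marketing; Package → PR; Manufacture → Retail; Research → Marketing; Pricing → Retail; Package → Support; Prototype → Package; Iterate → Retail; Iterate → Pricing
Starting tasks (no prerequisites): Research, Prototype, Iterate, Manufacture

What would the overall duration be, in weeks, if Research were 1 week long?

28

The binding path is Prototype→Package→Support = 9+12+7 = 28; finish at 28 weeks.
Research has 23 weeks of float (longest path through it is 5).
The critical path is still Prototype→Package→Support; finish is now 28 weeks.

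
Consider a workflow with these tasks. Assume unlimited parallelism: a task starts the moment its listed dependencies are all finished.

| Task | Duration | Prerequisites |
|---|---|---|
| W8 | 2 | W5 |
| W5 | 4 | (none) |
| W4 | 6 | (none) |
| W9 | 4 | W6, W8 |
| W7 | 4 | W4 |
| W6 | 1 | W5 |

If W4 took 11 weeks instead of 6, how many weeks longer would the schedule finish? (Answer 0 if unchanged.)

5

Actual critical path: W4→W7 = 6+4 = 10 ⇒ 10 weeks.
Since W4 is critical, the +5 change carries straight to that chain (now 15 weeks).
No other chain overtakes it, so the finish is 15 weeks.
Change in finish: 15 − 10 = +5 weeks.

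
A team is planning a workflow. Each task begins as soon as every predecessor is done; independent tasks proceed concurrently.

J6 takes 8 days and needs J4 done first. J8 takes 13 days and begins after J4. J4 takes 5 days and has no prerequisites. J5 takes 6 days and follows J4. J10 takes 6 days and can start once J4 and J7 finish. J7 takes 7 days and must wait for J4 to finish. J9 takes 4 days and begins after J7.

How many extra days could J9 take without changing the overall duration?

The longest chain is J4→J7→J10 = 5+7+6 = 18; overall finish 18 days.
J9 finishes as early as 16 and must finish by 18.
So J9 can slip 18 − 16 = 2 days.

2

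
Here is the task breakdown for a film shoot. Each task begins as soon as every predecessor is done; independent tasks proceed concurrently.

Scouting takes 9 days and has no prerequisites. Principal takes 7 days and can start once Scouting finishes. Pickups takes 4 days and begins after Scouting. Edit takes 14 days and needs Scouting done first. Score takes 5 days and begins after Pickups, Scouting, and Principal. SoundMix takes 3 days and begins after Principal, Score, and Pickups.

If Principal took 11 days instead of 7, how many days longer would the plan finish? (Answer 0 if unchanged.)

As given, the longest chain is Scouting→Principal→Score→SoundMix = 9+7+5+3 = 24, so the finish is 24 days.
Principal lies on that path, so at 11 days the path becomes 28 days.
That remains the longest chain; total 28 days.
Change in finish: 28 − 24 = +4 days.

4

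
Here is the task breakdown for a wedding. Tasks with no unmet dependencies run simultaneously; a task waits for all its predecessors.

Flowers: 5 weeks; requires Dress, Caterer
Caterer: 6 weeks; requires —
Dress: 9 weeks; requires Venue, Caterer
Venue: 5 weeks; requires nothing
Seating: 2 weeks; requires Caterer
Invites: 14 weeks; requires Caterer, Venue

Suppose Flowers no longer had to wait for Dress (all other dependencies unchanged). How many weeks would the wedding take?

Original critical path: Caterer→Invites = 6+14 = 20 ⇒ 20 weeks.
Without Dress→Flowers, Flowers's earliest start moves from 15 to 6.
The longest chain is now Caterer→Invites = 6+14 = 20, so the wedding takes 20 weeks.

20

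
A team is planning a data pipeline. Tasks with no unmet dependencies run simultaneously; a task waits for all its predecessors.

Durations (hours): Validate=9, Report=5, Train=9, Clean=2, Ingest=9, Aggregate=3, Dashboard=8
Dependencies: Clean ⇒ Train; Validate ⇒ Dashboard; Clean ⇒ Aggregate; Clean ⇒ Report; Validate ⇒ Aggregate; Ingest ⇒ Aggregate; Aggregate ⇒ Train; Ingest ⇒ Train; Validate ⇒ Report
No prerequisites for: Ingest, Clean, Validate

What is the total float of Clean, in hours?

The longest chain is Ingest→Aggregate→Train = 9+3+9 = 21; overall finish 21 hours.
Longest path through Clean: 14 hours (earliest finish 2, latest finish 9).
Slack of Clean = 7 − 0 = 7 hours.

7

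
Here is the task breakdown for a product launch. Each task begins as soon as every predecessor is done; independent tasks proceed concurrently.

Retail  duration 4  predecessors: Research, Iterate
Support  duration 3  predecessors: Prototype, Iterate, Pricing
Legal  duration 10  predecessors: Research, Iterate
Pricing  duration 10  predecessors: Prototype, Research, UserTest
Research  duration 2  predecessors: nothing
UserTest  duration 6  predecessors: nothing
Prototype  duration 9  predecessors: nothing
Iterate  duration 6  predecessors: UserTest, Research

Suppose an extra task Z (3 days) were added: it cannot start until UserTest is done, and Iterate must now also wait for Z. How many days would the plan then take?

Originally the plan takes 22 days.
With Z inserted, Iterate now waits for max(UserTest, Research, Z).
New critical path: UserTest→Z→Iterate→Legal = 6+3+6+10 = 25 ⇒ 25 days.

25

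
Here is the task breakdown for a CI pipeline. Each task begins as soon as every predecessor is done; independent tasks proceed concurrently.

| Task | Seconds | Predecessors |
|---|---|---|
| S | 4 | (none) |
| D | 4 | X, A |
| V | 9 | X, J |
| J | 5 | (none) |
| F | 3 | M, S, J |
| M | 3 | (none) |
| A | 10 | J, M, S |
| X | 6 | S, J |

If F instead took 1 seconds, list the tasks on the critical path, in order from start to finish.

J, X, V

Actual critical path: J→X→V = 5+6+9 = 20 ⇒ 20 seconds.
F is off the critical path — its longest chain is 8 seconds, giving 12 of slack.
That remains the longest chain; total 20 seconds.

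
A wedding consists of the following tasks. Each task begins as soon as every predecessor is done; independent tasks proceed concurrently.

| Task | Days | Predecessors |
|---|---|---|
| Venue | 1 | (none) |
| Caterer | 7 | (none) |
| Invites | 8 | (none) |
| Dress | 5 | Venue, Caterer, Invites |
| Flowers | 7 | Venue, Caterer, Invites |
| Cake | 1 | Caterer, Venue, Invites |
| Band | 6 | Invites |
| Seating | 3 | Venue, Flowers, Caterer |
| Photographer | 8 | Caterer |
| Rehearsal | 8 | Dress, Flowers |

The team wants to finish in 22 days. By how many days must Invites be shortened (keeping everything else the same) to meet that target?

Current finish: 23 days; target: 22.
Invites is on every critical path, so each day cut from Invites cuts the finish by one (this holds down to a finish of 22).
Need 23 − 22 = 1 day off Invites → Invites becomes 7 days, finish becomes 22.

1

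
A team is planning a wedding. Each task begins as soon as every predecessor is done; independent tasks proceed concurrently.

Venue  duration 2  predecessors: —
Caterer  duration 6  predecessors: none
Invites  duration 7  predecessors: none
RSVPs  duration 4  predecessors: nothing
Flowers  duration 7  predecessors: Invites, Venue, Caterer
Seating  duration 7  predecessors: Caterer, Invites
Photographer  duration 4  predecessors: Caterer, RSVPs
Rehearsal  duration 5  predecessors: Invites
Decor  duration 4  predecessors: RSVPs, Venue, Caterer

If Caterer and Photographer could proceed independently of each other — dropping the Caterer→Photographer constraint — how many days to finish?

14

Before: longest chain Invites→Flowers = 7+7 = 14, finish 14.
Without Caterer→Photographer, Photographer's earliest start moves from 6 to 4.
After: Invites→Flowers = 7+7 = 14 → 14 days.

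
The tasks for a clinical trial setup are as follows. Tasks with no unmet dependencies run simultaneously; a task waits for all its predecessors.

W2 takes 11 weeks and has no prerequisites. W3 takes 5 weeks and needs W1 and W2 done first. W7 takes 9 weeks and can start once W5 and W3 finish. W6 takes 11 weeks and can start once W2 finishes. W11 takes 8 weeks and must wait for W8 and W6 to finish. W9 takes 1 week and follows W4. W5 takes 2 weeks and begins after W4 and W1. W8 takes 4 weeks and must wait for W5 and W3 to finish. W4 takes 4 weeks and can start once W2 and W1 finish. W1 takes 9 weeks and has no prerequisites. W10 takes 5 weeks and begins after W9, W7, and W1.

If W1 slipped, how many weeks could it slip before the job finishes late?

W2→W4→W5→W7→W10 = 11+4+2+9+5 = 31 sets the makespan at 31 weeks.
W1 finishes as early as 9 and must finish by 11.
Float = 31 − 29 = 2.

2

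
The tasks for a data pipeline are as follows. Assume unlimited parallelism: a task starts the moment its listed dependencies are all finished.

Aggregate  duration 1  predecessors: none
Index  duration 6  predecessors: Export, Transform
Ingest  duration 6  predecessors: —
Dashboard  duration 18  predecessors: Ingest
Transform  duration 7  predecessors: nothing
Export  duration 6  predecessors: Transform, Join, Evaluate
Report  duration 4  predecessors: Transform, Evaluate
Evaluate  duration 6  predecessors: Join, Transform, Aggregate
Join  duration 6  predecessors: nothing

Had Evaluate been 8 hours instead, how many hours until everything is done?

27

The binding path is Transform→Evaluate→Export→Index = 7+6+6+6 = 25; finish at 25 hours.
Since Evaluate is critical, the +2 change carries straight to that chain (now 27 hours).
The critical path is still Transform→Evaluate→Export→Index; finish is now 27 hours.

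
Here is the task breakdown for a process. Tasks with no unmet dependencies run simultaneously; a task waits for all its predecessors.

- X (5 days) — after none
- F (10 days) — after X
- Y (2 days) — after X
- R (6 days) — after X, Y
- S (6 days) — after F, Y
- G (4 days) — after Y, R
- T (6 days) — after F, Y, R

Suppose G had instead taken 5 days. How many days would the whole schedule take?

The binding path is X→F→S = 5+10+6 = 21; finish at 21 days.
G has 4 days of float (longest path through it is 17).
That remains the longest chain; total 21 days.

21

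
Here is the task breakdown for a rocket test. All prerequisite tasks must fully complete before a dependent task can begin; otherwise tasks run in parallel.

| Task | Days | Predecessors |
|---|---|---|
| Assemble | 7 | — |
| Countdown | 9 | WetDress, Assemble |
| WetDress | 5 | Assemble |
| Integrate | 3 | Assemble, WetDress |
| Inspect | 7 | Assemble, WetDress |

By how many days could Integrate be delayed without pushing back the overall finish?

Critical path: Assemble→WetDress→Countdown = 7+5+9 = 21, so the finish is 21 days.
Integrate finishes as early as 15 and must finish by 21.
So Integrate can slip 21 − 15 = 6 days.

6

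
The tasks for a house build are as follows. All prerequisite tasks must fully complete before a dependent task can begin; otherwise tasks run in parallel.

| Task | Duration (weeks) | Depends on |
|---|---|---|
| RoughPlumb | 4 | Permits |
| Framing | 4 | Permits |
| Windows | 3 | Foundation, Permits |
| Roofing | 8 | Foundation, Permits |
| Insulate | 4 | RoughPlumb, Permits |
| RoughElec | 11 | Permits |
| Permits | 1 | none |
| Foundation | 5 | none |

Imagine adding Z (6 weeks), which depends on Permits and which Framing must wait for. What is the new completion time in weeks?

13

Originally the house build takes 13 weeks.
With Z inserted, Framing now waits for max(Permits, Z).
New critical path: Foundation→Roofing = 5+8 = 13 ⇒ 13 weeks.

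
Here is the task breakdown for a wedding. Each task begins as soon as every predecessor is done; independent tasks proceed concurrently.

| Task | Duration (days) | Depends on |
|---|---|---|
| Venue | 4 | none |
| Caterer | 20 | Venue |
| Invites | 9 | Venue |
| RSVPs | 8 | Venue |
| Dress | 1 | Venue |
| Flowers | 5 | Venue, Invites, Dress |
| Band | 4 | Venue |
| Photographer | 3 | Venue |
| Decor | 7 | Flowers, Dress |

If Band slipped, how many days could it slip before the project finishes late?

17

Venue→Invites→Flowers→Decor = 4+9+5+7 = 25 sets the makespan at 25 days.
Longest path through Band: 8 days (earliest finish 8, latest finish 25).
Float = 25 − 8 = 17.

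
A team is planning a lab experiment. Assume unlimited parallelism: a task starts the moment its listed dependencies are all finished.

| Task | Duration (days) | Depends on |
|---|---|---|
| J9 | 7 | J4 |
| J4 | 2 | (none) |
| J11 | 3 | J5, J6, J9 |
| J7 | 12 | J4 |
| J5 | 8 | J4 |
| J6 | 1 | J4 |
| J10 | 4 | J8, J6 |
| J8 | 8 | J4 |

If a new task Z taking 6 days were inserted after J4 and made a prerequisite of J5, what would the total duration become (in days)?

19

Originally the schedule takes 14 days.
With Z inserted, J5 now waits for max(J4, Z).
New critical path: J4→Z→J5→J11 = 2+6+8+3 = 19 ⇒ 19 days.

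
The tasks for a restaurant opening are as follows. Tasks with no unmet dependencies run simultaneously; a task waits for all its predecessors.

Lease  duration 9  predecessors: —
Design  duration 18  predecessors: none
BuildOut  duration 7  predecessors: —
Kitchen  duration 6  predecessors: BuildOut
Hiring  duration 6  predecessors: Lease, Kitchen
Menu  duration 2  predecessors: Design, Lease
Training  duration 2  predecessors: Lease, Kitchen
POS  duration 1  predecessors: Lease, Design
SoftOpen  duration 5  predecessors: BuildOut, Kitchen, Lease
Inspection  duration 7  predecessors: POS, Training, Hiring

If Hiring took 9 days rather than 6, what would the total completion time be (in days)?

29

Critical path before the change: BuildOut→Kitchen→Hiring→Inspection = 7+6+6+7 = 26 giving 26 days.
Since Hiring is critical, the +3 change carries straight to that chain (now 29 days).
No other chain overtakes it, so the finish is 29 days.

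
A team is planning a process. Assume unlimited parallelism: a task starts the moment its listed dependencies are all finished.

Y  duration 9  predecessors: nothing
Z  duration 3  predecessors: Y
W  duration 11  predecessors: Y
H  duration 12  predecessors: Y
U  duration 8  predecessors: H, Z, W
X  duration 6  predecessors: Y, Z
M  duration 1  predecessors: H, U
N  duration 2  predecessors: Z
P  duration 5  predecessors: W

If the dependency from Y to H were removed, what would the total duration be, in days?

29

Original critical path: Y→H→U→M = 9+12+8+1 = 30 ⇒ 30 days.
Without Y→H, H's earliest start moves from 9 to 0.
New critical path: Y→W→U→M = 9+11+8+1 = 29 ⇒ 29 days.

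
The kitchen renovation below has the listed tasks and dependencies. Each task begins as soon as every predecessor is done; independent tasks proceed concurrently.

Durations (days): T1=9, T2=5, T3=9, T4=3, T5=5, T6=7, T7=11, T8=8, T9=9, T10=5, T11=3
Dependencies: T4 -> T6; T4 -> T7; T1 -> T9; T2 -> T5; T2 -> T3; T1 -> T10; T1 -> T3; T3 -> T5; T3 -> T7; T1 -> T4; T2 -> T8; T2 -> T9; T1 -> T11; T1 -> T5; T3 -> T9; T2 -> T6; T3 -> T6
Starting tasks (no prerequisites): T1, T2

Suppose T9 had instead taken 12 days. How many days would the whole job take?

Baseline: T1→T3→T7 = 9+9+11 = 29 → 29 days.
T9 is off the critical path — its longest chain is 27 days, giving 2 of slack.
The binding chain switches to T1→T3→T9 = 9+9+12 = 30; finish 30 days.

30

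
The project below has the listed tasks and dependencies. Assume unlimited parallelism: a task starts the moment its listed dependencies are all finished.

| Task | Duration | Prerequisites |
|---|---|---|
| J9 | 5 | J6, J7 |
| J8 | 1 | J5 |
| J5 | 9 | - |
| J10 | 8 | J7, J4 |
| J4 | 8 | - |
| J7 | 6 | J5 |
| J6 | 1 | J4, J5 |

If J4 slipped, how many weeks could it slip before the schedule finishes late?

The longest chain is J5→J7→J10 = 9+6+8 = 23; overall finish 23 weeks.
Longest path through J4: 16 weeks (earliest finish 8, latest finish 15).
Float = 23 − 16 = 7.

7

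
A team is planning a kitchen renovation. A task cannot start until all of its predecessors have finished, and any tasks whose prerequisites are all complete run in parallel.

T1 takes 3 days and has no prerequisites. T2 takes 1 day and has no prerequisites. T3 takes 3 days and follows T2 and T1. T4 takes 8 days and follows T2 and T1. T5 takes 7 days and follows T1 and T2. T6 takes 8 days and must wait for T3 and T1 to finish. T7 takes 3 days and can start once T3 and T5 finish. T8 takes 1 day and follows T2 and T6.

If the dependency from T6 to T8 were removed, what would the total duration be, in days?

14

With the dependency in place, T1→T3→T6→T8 = 3+3+8+1 = 15 sets the finish at 15 days.
Without T6→T8, T8's earliest start moves from 14 to 1.
New critical path: T1→T3→T6 = 3+3+8 = 14 ⇒ 14 days.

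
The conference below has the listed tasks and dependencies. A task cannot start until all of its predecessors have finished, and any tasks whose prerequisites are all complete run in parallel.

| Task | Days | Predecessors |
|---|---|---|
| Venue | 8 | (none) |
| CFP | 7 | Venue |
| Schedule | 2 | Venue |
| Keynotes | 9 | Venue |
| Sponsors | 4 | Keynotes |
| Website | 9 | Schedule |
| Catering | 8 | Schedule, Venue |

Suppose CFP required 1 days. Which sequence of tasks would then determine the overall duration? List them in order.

Actual critical path: Venue→Keynotes→Sponsors = 8+9+4 = 21 ⇒ 21 days.
CFP has 6 days of float (longest path through it is 15).
The critical path is still Venue→Keynotes→Sponsors; finish is now 21 days.

Venue, Keynotes, Sponsors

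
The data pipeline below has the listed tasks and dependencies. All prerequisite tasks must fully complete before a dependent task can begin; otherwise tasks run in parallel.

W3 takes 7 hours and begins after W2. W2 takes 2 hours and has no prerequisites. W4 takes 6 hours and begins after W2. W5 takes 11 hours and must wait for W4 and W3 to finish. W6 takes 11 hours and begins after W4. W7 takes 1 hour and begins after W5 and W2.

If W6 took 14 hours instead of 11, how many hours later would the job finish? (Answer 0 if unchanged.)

1

The binding path is W2→W3→W5→W7 = 2+7+11+1 = 21; finish at 21 hours.
The longest path through W6 is only 19 hours, so W6 has float 2.
The binding chain switches to W2→W4→W6 = 2+6+14 = 22; finish 22 hours.
Change in finish: 22 − 21 = +1 hours.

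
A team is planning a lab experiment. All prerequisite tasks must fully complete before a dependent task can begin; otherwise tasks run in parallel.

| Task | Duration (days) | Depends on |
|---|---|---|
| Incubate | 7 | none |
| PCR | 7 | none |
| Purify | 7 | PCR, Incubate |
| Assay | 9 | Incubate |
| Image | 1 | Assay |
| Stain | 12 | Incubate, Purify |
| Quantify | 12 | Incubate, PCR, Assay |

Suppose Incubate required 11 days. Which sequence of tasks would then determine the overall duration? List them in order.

The binding path is Incubate→Assay→Quantify = 7+9+12 = 28; finish at 28 days.
Incubate is on the critical path; changing it to 11 makes that path 32 days.
No other chain overtakes it, so the finish is 32 days.

Incubate, Assay, Quantify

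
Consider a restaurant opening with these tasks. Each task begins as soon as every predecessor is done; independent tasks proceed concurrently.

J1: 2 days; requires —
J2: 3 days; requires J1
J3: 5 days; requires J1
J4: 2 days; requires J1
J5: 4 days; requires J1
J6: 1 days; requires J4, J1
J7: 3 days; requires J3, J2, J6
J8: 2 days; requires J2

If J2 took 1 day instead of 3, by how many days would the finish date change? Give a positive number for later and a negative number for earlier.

As given, the longest chain is J1→J3→J7 = 2+5+3 = 10, so the finish is 10 days.
J2 has 2 days of float (longest path through it is 8).
No other chain overtakes it, so the finish is 10 days.
Change in finish: 10 − 10 = +0 days.

0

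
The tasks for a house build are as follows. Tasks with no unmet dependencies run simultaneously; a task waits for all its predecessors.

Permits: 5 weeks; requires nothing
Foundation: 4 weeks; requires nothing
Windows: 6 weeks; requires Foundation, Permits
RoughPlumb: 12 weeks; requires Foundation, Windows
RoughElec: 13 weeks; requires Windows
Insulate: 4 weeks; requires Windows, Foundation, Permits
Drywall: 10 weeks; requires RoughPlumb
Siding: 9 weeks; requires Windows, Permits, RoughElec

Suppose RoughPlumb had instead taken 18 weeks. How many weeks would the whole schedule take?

39

Actual critical path: Permits→Windows→RoughPlumb→Drywall = 5+6+12+10 = 33 ⇒ 33 weeks.
Since RoughPlumb is critical, the +6 change carries straight to that chain (now 39 weeks).
That remains the longest chain; total 39 weeks.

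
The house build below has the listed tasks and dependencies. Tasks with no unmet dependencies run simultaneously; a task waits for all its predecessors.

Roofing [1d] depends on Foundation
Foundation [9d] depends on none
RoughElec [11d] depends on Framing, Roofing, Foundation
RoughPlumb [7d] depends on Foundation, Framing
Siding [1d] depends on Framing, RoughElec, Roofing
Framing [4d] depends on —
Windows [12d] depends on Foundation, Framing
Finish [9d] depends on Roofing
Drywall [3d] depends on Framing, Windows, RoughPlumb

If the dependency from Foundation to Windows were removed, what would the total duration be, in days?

22

Original critical path: Foundation→Windows→Drywall = 9+12+3 = 24 ⇒ 24 days.
Without Foundation→Windows, Windows's earliest start moves from 9 to 4.
The longest chain is now Foundation→Roofing→RoughElec→Siding = 9+1+11+1 = 22, so the job takes 22 days.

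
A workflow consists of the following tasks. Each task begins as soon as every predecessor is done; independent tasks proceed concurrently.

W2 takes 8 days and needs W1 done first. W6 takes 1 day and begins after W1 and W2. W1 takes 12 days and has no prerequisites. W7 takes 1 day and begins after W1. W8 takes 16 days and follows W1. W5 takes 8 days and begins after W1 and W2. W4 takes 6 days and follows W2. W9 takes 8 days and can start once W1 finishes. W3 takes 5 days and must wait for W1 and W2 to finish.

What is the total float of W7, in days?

The longest chain is W1→W2→W5 = 12+8+8 = 28; overall finish 28 days.
W7 finishes as early as 13 and must finish by 28.
Slack of W7 = 27 − 12 = 15 days.

15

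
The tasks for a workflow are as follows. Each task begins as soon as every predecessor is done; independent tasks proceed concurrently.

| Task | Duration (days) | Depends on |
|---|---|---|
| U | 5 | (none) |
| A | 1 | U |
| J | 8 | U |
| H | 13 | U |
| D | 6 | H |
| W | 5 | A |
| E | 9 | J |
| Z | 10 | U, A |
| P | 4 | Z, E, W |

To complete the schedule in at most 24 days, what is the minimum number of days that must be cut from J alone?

Current finish: 26 days; target: 24.
J is on every critical path, so each day cut from J cuts the finish by one (this holds down to a finish of 24).
Need 26 − 24 = 2 days off J → J becomes 6 days, finish becomes 24.

2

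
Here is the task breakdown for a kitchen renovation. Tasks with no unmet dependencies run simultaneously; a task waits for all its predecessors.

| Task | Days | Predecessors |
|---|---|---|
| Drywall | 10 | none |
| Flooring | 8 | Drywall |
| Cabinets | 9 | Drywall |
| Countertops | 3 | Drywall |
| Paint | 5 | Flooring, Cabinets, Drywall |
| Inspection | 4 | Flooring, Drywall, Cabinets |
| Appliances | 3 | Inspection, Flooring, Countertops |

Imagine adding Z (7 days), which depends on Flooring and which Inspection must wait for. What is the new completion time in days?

Originally the job takes 26 days.
With Z inserted, Inspection now waits for max(Flooring, Drywall, Cabinets, Z).
New critical path: Drywall→Flooring→Z→Inspection→Appliances = 10+8+7+4+3 = 32 ⇒ 32 days.

32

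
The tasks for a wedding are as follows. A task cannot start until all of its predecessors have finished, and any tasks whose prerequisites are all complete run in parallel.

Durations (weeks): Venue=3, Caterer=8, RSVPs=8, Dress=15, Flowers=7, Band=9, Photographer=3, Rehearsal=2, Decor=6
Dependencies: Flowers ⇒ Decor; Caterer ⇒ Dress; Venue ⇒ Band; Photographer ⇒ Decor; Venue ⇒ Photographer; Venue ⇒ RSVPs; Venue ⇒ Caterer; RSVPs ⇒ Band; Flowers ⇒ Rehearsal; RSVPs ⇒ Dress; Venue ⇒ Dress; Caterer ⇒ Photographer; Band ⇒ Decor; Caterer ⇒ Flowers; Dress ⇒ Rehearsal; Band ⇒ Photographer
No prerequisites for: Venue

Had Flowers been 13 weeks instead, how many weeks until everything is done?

Critical path before the change: Venue→RSVPs→Band→Photographer→Decor = 3+8+9+3+6 = 29 giving 29 weeks.
Flowers has 5 weeks of float (longest path through it is 24).
The binding chain switches to Venue→Caterer→Flowers→Decor = 3+8+13+6 = 30; finish 30 weeks.

30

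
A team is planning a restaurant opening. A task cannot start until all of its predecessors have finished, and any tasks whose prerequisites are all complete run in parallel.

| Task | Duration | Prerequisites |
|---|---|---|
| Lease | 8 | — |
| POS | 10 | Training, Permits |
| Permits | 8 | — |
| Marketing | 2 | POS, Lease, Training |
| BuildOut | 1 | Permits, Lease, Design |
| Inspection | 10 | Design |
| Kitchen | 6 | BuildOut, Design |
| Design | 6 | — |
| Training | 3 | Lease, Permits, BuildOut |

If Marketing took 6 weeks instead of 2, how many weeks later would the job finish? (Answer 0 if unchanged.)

Critical path before the change: Lease→BuildOut→Training→POS→Marketing = 8+1+3+10+2 = 24 giving 24 weeks.
Since Marketing is critical, the +4 change carries straight to that chain (now 28 weeks).
The critical path is still Lease→BuildOut→Training→POS→Marketing; finish is now 28 weeks.
Change in finish: 28 − 24 = +4 weeks.

4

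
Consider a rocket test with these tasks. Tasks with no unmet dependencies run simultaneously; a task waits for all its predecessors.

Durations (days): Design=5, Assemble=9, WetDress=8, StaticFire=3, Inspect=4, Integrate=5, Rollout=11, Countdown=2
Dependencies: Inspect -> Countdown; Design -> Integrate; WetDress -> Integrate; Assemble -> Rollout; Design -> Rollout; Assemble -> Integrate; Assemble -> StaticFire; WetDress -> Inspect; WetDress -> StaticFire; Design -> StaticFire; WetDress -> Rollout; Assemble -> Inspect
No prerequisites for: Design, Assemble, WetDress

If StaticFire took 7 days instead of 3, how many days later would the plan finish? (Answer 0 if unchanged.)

0

As given, the longest chain is Assemble→Rollout = 9+11 = 20, so the finish is 20 days.
StaticFire has 8 days of float (longest path through it is 12).
The critical path is still Assemble→Rollout; finish is now 20 days.
Change in finish: 20 − 20 = +0 days.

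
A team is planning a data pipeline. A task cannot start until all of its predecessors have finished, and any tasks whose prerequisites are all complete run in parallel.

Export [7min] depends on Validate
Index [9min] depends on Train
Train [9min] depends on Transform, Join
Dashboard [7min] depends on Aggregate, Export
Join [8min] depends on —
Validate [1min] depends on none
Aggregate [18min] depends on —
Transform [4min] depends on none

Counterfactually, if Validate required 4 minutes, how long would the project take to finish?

26

As given, the longest chain is Join→Train→Index = 8+9+9 = 26, so the finish is 26 minutes.
The longest path through Validate is only 15 minutes, so Validate has float 11.
That remains the longest chain; total 26 minutes.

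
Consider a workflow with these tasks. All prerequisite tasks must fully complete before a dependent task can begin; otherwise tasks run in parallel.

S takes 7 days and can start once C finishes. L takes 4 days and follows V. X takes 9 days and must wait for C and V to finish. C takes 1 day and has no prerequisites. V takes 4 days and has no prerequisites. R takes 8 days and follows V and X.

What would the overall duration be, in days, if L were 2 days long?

21

Actual critical path: V→X→R = 4+9+8 = 21 ⇒ 21 days.
The longest path through L is only 8 days, so L has float 13.
That remains the longest chain; total 21 days.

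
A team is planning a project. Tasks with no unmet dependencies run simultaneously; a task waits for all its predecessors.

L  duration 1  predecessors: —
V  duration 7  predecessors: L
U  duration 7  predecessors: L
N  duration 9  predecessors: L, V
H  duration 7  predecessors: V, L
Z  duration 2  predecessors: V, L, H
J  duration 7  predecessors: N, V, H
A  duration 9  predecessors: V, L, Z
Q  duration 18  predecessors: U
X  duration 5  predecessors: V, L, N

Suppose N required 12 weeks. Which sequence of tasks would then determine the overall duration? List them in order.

L, V, N, J

Actual critical path: L→V→H→Z→A = 1+7+7+2+9 = 26 ⇒ 26 weeks.
The longest path through N is only 24 weeks, so N has float 2.
Now L→V→N→J = 1+7+12+7 = 27 is longest, so the finish becomes 27 weeks.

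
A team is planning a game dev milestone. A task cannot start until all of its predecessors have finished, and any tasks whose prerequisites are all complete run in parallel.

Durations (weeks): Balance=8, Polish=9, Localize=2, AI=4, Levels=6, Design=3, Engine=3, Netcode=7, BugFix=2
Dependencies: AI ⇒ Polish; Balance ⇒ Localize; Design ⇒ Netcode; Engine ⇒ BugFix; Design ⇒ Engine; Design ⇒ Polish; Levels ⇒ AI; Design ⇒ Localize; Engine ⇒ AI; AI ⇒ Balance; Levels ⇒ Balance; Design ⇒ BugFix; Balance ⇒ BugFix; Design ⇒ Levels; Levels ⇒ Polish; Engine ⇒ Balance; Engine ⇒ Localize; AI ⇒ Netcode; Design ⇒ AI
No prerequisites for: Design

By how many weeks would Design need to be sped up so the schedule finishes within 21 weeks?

Current finish: 23 weeks; target: 21.
Design is on every critical path, so each week cut from Design cuts the finish by one (this holds down to a finish of 21).
Need 23 − 21 = 2 weeks off Design → Design becomes 1 week, finish becomes 21.

2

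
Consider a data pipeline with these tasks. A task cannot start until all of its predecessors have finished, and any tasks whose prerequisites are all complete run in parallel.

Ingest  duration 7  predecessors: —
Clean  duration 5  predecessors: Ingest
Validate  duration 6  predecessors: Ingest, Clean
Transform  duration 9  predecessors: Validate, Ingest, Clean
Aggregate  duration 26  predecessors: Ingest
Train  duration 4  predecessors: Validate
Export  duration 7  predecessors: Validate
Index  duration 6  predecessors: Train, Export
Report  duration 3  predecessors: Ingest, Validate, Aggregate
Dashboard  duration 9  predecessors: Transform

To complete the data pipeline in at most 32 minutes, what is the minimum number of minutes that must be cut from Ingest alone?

Current finish: 36 minutes; target: 32.
Ingest is on every critical path, so each minute cut from Ingest cuts the finish by one (this holds down to a finish of 30).
Need 36 − 32 = 4 minutes off Ingest → Ingest becomes 3 minutes, finish becomes 32.

4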